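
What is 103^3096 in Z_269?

By square-and-multiply:
3096 in binary is 110000011000, i.e. 3096 = 2048 + 1024 + 16 + 8.
103^1 ≡ 103 (mod 269)
103^2 ≡ 103^2 = 10609 ≡ 118 (mod 269)
103^4 ≡ 118^2 = 13924 ≡ 205 (mod 269)
103^8 ≡ 205^2 = 42025 ≡ 61 (mod 269)
103^16 ≡ 61^2 = 3721 ≡ 224 (mod 269)
103^32 ≡ 224^2 = 50176 ≡ 142 (mod 269)
103^64 ≡ 142^2 = 20164 ≡ 258 (mod 269)
103^128 ≡ 258^2 = 66564 ≡ 121 (mod 269)
103^256 ≡ 121^2 = 14641 ≡ 115 (mod 269)
103^512 ≡ 115^2 = 13225 ≡ 44 (mod 269)
103^1024 ≡ 44^2 = 1936 ≡ 53 (mod 269)
103^2048 ≡ 53^2 = 2809 ≡ 119 (mod 269)
103^3096 = 103^2048 · 103^1024 · 103^16 · 103^8 ≡ 119 · 53 · 224 · 61 (mod 269).
Accumulate the product:
119 · 53 = 6307 ≡ 120
120 · 224 = 26880 ≡ 249
249 · 61 = 15189 ≡ 125

125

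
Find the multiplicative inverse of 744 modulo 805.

739

Apply the Euclidean algorithm and back-substitute:
805 = 1·744 + 61
744 = 12·61 + 12
61 = 5·12 + 1
12 = 12·1 + 0
gcd(744, 805) = 1, so the inverse exists.
Bézout: 1 = 61·805 − 66·744.
So 744⁻¹ ≡ −66 ≡ 739 (mod 805).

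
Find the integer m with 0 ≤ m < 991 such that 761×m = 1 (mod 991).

Apply the Euclidean algorithm and back-substitute:
991 = 1×761 + 230
761 = 3×230 + 71
230 = 3×71 + 17
71 = 4×17 + 3
17 = 5×3 + 2
3 = 1×2 + 1
2 = 2×1 + 0
gcd(761, 991) = 1, so the inverse exists.
Bézout: 1 = −268×991 + 349×761.
So 761⁻¹ ≡ 349 (mod 991).

349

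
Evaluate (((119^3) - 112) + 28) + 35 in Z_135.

(119)^3 ≡ 89 (mod 135)
89 - 112 = -23 ≡ 112 (mod 135)
112 + 28 = 140 ≡ 5 (mod 135)
5 + 35 = 40

40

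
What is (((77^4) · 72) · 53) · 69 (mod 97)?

(77)^4 ≡ 47 (mod 97)
47 · 72 = 3384 ≡ 86 (mod 97)
86 · 53 = 4558 ≡ 96 (mod 97)
96 · 69 = 6624 ≡ 28 (mod 97)

28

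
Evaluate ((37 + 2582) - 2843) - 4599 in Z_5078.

255

37 + 2582 = 2619
2619 - 2843 = -224 ≡ 4854 (mod 5078)
4854 - 4599 = 255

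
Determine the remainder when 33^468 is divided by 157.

By square-and-multiply:
468 in binary is 111010100, i.e. 468 = 256 + 128 + 64 + 16 + 4.
33^1 ≡ 33 (mod 157)
33^2 ≡ 33^2 = 1089 ≡ 147 (mod 157)
33^4 ≡ 147^2 = 21609 ≡ 100 (mod 157)
33^8 ≡ 100^2 = 10000 ≡ 109 (mod 157)
33^16 ≡ 109^2 = 11881 ≡ 106 (mod 157)
33^32 ≡ 106^2 = 11236 ≡ 89 (mod 157)
33^64 ≡ 89^2 = 7921 ≡ 71 (mod 157)
33^128 ≡ 71^2 = 5041 ≡ 17 (mod 157)
33^256 ≡ 17^2 = 289 ≡ 132 (mod 157)
33^468 = 33^256 * 33^128 * 33^64 * 33^16 * 33^4 ≡ 132 * 17 * 71 * 106 * 100 (mod 157).
Accumulate the product:
132 * 17 = 2244 ≡ 46
46 * 71 = 3266 ≡ 126
126 * 106 = 13356 ≡ 11
11 * 100 = 1100 ≡ 1

1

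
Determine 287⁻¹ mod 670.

663

670 = 2*287 + 96
287 = 2*96 + 95
96 = 1*95 + 1
95 = 95*1 + 0
gcd(287, 670) = 1, so the inverse exists.
Bézout: 1 = 3*670 − 7*287.
So 287⁻¹ ≡ −7 ≡ 663 (mod 670).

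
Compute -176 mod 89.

-176 = -2×89 + 2, so -176 ≡ 2 (mod 89).

2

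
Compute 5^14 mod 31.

25

Using repeated squaring:
14 in binary is 1110, i.e. 14 = 8 + 4 + 2.
5^1 ≡ 5 (mod 31)
5^2 ≡ 5^2 = 25 (mod 31)
5^4 ≡ 25^2 = 625 ≡ 5 (mod 31)
5^8 ≡ 5^2 = 25 (mod 31)
5^14 = 5^8 * 5^4 * 5^2 ≡ 25 * 5 * 25 (mod 31).
Accumulate the product:
25 * 5 = 125 ≡ 1
1 * 25 = 25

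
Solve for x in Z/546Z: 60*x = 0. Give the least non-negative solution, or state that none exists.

0

gcd(60, 546) = 6, and 6 | 0, so solutions exist.
Divide through by 6: 10*x ≡ 0 mod 91.
10⁻¹ ≡ 82 (mod 91).
x ≡ 82*0 ≡ 0 (mod 91).
The smallest non-negative solution is x = 0.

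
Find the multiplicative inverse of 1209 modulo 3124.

1385

Run the extended Euclidean algorithm:
3124 = 2×1209 + 706
1209 = 1×706 + 503
706 = 1×503 + 203
503 = 2×203 + 97
203 = 2×97 + 9
97 = 10×9 + 7
9 = 1×7 + 2
7 = 3×2 + 1
2 = 2×1 + 0
gcd(1209, 3124) = 1, so the inverse exists.
Bézout: 1 = −536×3124 + 1385×1209.
So 1209⁻¹ ≡ 1385 (mod 3124).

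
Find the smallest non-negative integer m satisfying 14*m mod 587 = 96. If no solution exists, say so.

510

gcd(14, 587) = 1, so a unique solution mod 587 exists.
14⁻¹ ≡ 42 (mod 587).
m ≡ 42*96 ≡ 510 (mod 587).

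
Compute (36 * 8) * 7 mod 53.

36 * 8 = 288 ≡ 23 (mod 53)
23 * 7 = 161 ≡ 2 (mod 53)

2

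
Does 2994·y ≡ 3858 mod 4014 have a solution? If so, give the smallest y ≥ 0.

496

gcd(2994, 4014) = 6, and 6 | 3858, so solutions exist.
Divide through by 6: 499·y = 643 (mod 669).
499⁻¹ ≡ 547 (mod 669).
y ≡ 547·643 ≡ 496 (mod 669).
The smallest non-negative solution is y = 496.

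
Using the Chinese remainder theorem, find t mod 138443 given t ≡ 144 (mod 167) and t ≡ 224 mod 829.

57425

167⁻¹ mod 829: 167·139 ≡ 1 (mod 829), so 167⁻¹ ≡ 139.
t = 144 + 167·((224 − 144)·139 mod 829) = 144 + 167·343 = 57425.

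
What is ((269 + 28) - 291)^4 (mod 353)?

237

269 + 28 = 297
297 - 291 = 6
(6)^4 ≡ 237 (mod 353)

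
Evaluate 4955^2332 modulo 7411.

5998

Compute successive squares:
2332 in binary is 100100011100, i.e. 2332 = 2048 + 256 + 16 + 8 + 4.
4955^1 ≡ 4955 (mod 7411)
4955^2 ≡ 4955^2 = 24552025 ≡ 6793 (mod 7411)
4955^4 ≡ 6793^2 = 46144849 ≡ 3963 (mod 7411)
4955^8 ≡ 3963^2 = 15705369 ≡ 1460 (mod 7411)
4955^16 ≡ 1460^2 = 2131600 ≡ 4643 (mod 7411)
4955^32 ≡ 4643^2 = 21557449 ≡ 6261 (mod 7411)
4955^64 ≡ 6261^2 = 39200121 ≡ 3342 (mod 7411)
4955^128 ≡ 3342^2 = 11168964 ≡ 587 (mod 7411)
4955^256 ≡ 587^2 = 344569 ≡ 3663 (mod 7411)
4955^512 ≡ 3663^2 = 13417569 ≡ 3659 (mod 7411)
4955^1024 ≡ 3659^2 = 13388281 ≡ 4015 (mod 7411)
4955^2048 ≡ 4015^2 = 16120225 ≡ 1300 (mod 7411)
4955^2332 = 4955^2048 × 4955^256 × 4955^16 × 4955^8 × 4955^4 ≡ 1300 × 3663 × 4643 × 1460 × 3963 (mod 7411).
Accumulate the product:
1300 × 3663 = 4761900 ≡ 4038
4038 × 4643 = 18748434 ≡ 6015
6015 × 1460 = 8781900 ≡ 7276
7276 × 3963 = 28834788 ≡ 5998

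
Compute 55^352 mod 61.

Using repeated squaring:
352 in binary is 101100000, i.e. 352 = 256 + 64 + 32.
55^1 ≡ 55 (mod 61)
55^2 ≡ 55^2 = 3025 ≡ 36 (mod 61)
55^4 ≡ 36^2 = 1296 ≡ 15 (mod 61)
55^8 ≡ 15^2 = 225 ≡ 42 (mod 61)
55^16 ≡ 42^2 = 1764 ≡ 56 (mod 61)
55^32 ≡ 56^2 = 3136 ≡ 25 (mod 61)
55^64 ≡ 25^2 = 625 ≡ 15 (mod 61)
55^128 ≡ 15^2 = 225 ≡ 42 (mod 61)
55^256 ≡ 42^2 = 1764 ≡ 56 (mod 61)
55^352 = 55^256 × 55^64 × 55^32 ≡ 56 × 15 × 25 (mod 61).
Accumulate the product:
56 × 15 = 840 ≡ 47
47 × 25 = 1175 ≡ 16

16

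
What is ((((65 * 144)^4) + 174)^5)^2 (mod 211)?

65 * 144 = 9360 ≡ 76 (mod 211)
(76)^4 ≡ 122 (mod 211)
122 + 174 = 296 ≡ 85 (mod 211)
(85)^5 ≡ 168 (mod 211)
(168)^2 ≡ 161 (mod 211)

161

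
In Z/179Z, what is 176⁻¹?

By the extended Euclidean algorithm:
179 = 1×176 + 3
176 = 58×3 + 2
3 = 1×2 + 1
2 = 2×1 + 0
gcd(176, 179) = 1, so the inverse exists.
Back-substitute for 1:
1 = 1×3 − 1×2
  = −1×176 + 59×3
  = 59×179 − 60×176
So 176⁻¹ ≡ −60 ≡ 119 (mod 179).

119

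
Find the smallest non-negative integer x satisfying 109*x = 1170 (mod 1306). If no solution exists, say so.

490

gcd(109, 1306) = 1, so a unique solution mod 1306 exists.
109⁻¹ ≡ 659 (mod 1306).
x ≡ 659*1170 ≡ 490 (mod 1306).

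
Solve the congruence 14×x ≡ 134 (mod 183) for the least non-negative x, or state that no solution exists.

88

gcd(14, 183) = 1, so a unique solution mod 183 exists.
14⁻¹ ≡ 170 (mod 183).
x ≡ 170×134 ≡ 88 (mod 183).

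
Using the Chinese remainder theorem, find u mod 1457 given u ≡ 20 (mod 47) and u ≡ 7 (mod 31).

47⁻¹ mod 31: 47×2 ≡ 1 (mod 31), so 47⁻¹ ≡ 2.
u = 20 + 47×((7 − 20)×2 mod 31) = 20 + 47×5 = 255.

255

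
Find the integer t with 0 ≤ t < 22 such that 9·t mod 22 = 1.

5

22 = 2×9 + 4
9 = 2×4 + 1
4 = 4×1 + 0
gcd(9, 22) = 1, so the inverse exists.
Back-substitute for 1:
1 = 1×9 − 2×4
  = −2×22 + 5×9
So 9⁻¹ ≡ 5 (mod 22).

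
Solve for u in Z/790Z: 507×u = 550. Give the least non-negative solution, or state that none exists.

gcd(507, 790) = 1, so a unique solution mod 790 exists.
507⁻¹ ≡ 723 (mod 790).
u ≡ 723×550 ≡ 280 (mod 790).

280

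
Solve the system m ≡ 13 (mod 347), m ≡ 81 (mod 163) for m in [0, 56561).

3830

347⁻¹ mod 163: 347×132 ≡ 1 (mod 163), so 347⁻¹ ≡ 132.
m = 13 + 347×((81 − 13)×132 mod 163) = 13 + 347×11 = 3830.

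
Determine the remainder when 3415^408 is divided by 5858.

3587

Using repeated squaring:
3415^1 ≡ 3415 (mod 5858)
3415^2 ≡ 3415^2 = 11662225 ≡ 4805 (mod 5858)
3415^4 ≡ 4805^2 = 23088025 ≡ 1647 (mod 5858)
3415^8 ≡ 1647^2 = 2712609 ≡ 355 (mod 5858)
3415^16 ≡ 355^2 = 126025 ≡ 3007 (mod 5858)
3415^32 ≡ 3007^2 = 9042049 ≡ 3155 (mod 5858)
3415^64 ≡ 3155^2 = 9954025 ≡ 1283 (mod 5858)
3415^128 ≡ 1283^2 = 1646089 ≡ 5849 (mod 5858)
3415^256 ≡ 5849^2 = 34210801 ≡ 81 (mod 5858)
3415^408 = 3415^256 × 3415^128 × 3415^16 × 3415^8 ≡ 81 × 5849 × 3007 × 355 (mod 5858).
Accumulate the product:
81 × 5849 = 473769 ≡ 5129
5129 × 3007 = 15422903 ≡ 4647
4647 × 355 = 1649685 ≡ 3587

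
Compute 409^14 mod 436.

14 in binary is 1110, i.e. 14 = 8 + 4 + 2.
409^1 ≡ 409 (mod 436)
409^2 ≡ 409^2 = 167281 ≡ 293 (mod 436)
409^4 ≡ 293^2 = 85849 ≡ 393 (mod 436)
409^8 ≡ 393^2 = 154449 ≡ 105 (mod 436)
409^14 = 409^8 · 409^4 · 409^2 ≡ 105 · 393 · 293 (mod 436).
Accumulate the product:
105 · 393 = 41265 ≡ 281
281 · 293 = 82333 ≡ 365

365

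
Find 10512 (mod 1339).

10512 = 7·1339 + 1139, so 10512 ≡ 1139 (mod 1339).

1139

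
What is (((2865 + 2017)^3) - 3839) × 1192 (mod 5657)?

607

2865 + 2017 = 4882
(4882)^3 ≡ 1870 (mod 5657)
1870 - 3839 = -1969 ≡ 3688 (mod 5657)
3688 × 1192 = 4396096 ≡ 607 (mod 5657)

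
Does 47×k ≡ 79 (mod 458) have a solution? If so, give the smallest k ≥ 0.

gcd(47, 458) = 1, so a unique solution mod 458 exists.
47⁻¹ ≡ 39 (mod 458).
k ≡ 39×79 ≡ 333 (mod 458).

333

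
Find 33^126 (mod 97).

75

33^1 ≡ 33 (mod 97)
33^2 ≡ 33^2 = 1089 ≡ 22 (mod 97)
33^4 ≡ 22^2 = 484 ≡ 96 (mod 97)
33^8 ≡ 96^2 = 9216 ≡ 1 (mod 97)
33^16 ≡ 1^2 = 1 (mod 97)
33^32 ≡ 1^2 = 1 (mod 97)
33^64 ≡ 1^2 = 1 (mod 97)
33^126 = 33^64 · 33^32 · 33^16 · 33^8 · 33^4 · 33^2 ≡ 1 · 1 · 1 · 1 · 96 · 22 (mod 97).
Accumulate the product:
1 · 1 = 1
1 · 1 = 1
1 · 1 = 1
1 · 96 = 96
96 · 22 = 2112 ≡ 75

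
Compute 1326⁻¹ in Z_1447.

287

By the extended Euclidean algorithm:
1447 = 1×1326 + 121
1326 = 10×121 + 116
121 = 1×116 + 5
116 = 23×5 + 1
5 = 5×1 + 0
gcd(1326, 1447) = 1, so the inverse exists.
Bézout: 1 = −263×1447 + 287×1326.
So 1326⁻¹ ≡ 287 (mod 1447).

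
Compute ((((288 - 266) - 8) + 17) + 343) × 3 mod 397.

328

288 - 266 = 22
22 - 8 = 14
14 + 17 = 31
31 + 343 = 374
374 × 3 = 1122 ≡ 328 (mod 397)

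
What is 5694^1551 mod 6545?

4759

Compute successive squares:
1551 in binary is 11000001111, i.e. 1551 = 1024 + 512 + 8 + 4 + 2 + 1.
5694^1 ≡ 5694 (mod 6545)
5694^2 ≡ 5694^2 = 32421636 ≡ 4251 (mod 6545)
5694^4 ≡ 4251^2 = 18071001 ≡ 256 (mod 6545)
5694^8 ≡ 256^2 = 65536 ≡ 86 (mod 6545)
5694^16 ≡ 86^2 = 7396 ≡ 851 (mod 6545)
5694^32 ≡ 851^2 = 724201 ≡ 4251 (mod 6545)
5694^64 ≡ 4251^2 = 18071001 ≡ 256 (mod 6545)
5694^128 ≡ 256^2 = 65536 ≡ 86 (mod 6545)
5694^256 ≡ 86^2 = 7396 ≡ 851 (mod 6545)
5694^512 ≡ 851^2 = 724201 ≡ 4251 (mod 6545)
5694^1024 ≡ 4251^2 = 18071001 ≡ 256 (mod 6545)
5694^1551 = 5694^1024 × 5694^512 × 5694^8 × 5694^4 × 5694^2 × 5694^1 ≡ 256 × 4251 × 86 × 256 × 4251 × 5694 (mod 6545).
Accumulate the product:
256 × 4251 = 1088256 ≡ 1786
1786 × 86 = 153596 ≡ 3061
3061 × 256 = 783616 ≡ 4761
4761 × 4251 = 20239011 ≡ 1871
1871 × 5694 = 10653474 ≡ 4759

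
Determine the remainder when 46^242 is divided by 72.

Using repeated squaring:
46^1 ≡ 46 (mod 72)
46^2 ≡ 46^2 = 2116 ≡ 28 (mod 72)
46^4 ≡ 28^2 = 784 ≡ 64 (mod 72)
46^8 ≡ 64^2 = 4096 ≡ 64 (mod 72)
46^16 ≡ 64^2 = 4096 ≡ 64 (mod 72)
46^32 ≡ 64^2 = 4096 ≡ 64 (mod 72)
46^64 ≡ 64^2 = 4096 ≡ 64 (mod 72)
46^128 ≡ 64^2 = 4096 ≡ 64 (mod 72)
46^242 = 46^128 * 46^64 * 46^32 * 46^16 * 46^2 ≡ 64 * 64 * 64 * 64 * 28 (mod 72).
Accumulate the product:
64 * 64 = 4096 ≡ 64
64 * 64 = 4096 ≡ 64
64 * 64 = 4096 ≡ 64
64 * 28 = 1792 ≡ 64

64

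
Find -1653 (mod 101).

64

-1653 = -17*101 + 64, so -1653 ≡ 64 (mod 101).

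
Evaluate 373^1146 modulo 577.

373^1 ≡ 373 (mod 577)
373^2 ≡ 373^2 = 139129 ≡ 72 (mod 577)
373^4 ≡ 72^2 = 5184 ≡ 568 (mod 577)
373^8 ≡ 568^2 = 322624 ≡ 81 (mod 577)
373^16 ≡ 81^2 = 6561 ≡ 214 (mod 577)
373^32 ≡ 214^2 = 45796 ≡ 213 (mod 577)
373^64 ≡ 213^2 = 45369 ≡ 363 (mod 577)
373^128 ≡ 363^2 = 131769 ≡ 213 (mod 577)
373^256 ≡ 213^2 = 45369 ≡ 363 (mod 577)
373^512 ≡ 363^2 = 131769 ≡ 213 (mod 577)
373^1024 ≡ 213^2 = 45369 ≡ 363 (mod 577)
373^1146 = 373^1024 · 373^64 · 373^32 · 373^16 · 373^8 · 373^2 ≡ 363 · 363 · 213 · 214 · 81 · 72 (mod 577).
Accumulate the product:
363 · 363 = 131769 ≡ 213
213 · 213 = 45369 ≡ 363
363 · 214 = 77682 ≡ 364
364 · 81 = 29484 ≡ 57
57 · 72 = 4104 ≡ 65

65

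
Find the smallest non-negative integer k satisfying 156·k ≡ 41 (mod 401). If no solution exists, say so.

337

gcd(156, 401) = 1, so a unique solution mod 401 exists.
156⁻¹ ≡ 18 (mod 401).
k ≡ 18·41 ≡ 337 (mod 401).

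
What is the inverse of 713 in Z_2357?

2357 = 3·713 + 218
713 = 3·218 + 59
218 = 3·59 + 41
59 = 1·41 + 18
41 = 2·18 + 5
18 = 3·5 + 3
5 = 1·3 + 2
3 = 1·2 + 1
2 = 2·1 + 0
gcd(713, 2357) = 1, so the inverse exists.
Back-substitute for 1:
1 = 1·3 − 1·2
  = −1·5 + 2·3
  = 2·18 − 7·5
  = −7·41 + 16·18
  = 16·59 − 23·41
  = −23·218 + 85·59
  = 85·713 − 278·218
  = −278·2357 + 919·713
So 713⁻¹ ≡ 919 (mod 2357).

919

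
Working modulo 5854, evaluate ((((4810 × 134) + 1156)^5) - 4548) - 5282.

4810 × 134 = 644540 ≡ 600 (mod 5854)
600 + 1156 = 1756
(1756)^5 ≡ 340 (mod 5854)
340 - 4548 = -4208 ≡ 1646 (mod 5854)
1646 - 5282 = -3636 ≡ 2218 (mod 5854)

2218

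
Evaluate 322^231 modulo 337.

191

By square-and-multiply:
231 in binary is 11100111, i.e. 231 = 128 + 64 + 32 + 4 + 2 + 1.
322^1 ≡ 322 (mod 337)
322^2 ≡ 322^2 = 103684 ≡ 225 (mod 337)
322^4 ≡ 225^2 = 50625 ≡ 75 (mod 337)
322^8 ≡ 75^2 = 5625 ≡ 233 (mod 337)
322^16 ≡ 233^2 = 54289 ≡ 32 (mod 337)
322^32 ≡ 32^2 = 1024 ≡ 13 (mod 337)
322^64 ≡ 13^2 = 169 (mod 337)
322^128 ≡ 169^2 = 28561 ≡ 253 (mod 337)
322^231 = 322^128 · 322^64 · 322^32 · 322^4 · 322^2 · 322^1 ≡ 253 · 169 · 13 · 75 · 225 · 322 (mod 337).
Accumulate the product:
253 · 169 = 42757 ≡ 295
295 · 13 = 3835 ≡ 128
128 · 75 = 9600 ≡ 164
164 · 225 = 36900 ≡ 167
167 · 322 = 53774 ≡ 191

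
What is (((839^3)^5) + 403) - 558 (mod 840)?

684

(839)^3 ≡ 839 (mod 840)
(839)^5 ≡ 839 (mod 840)
839 + 403 = 1242 ≡ 402 (mod 840)
402 - 558 = -156 ≡ 684 (mod 840)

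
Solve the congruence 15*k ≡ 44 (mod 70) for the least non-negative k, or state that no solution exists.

no solution

gcd(15, 70) = 5, and 5 does not divide 44.
So the congruence has no solution.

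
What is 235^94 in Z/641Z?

619

By square-and-multiply:
94 in binary is 1011110, i.e. 94 = 64 + 16 + 8 + 4 + 2.
235^1 ≡ 235 (mod 641)
235^2 ≡ 235^2 = 55225 ≡ 99 (mod 641)
235^4 ≡ 99^2 = 9801 ≡ 186 (mod 641)
235^8 ≡ 186^2 = 34596 ≡ 623 (mod 641)
235^16 ≡ 623^2 = 388129 ≡ 324 (mod 641)
235^32 ≡ 324^2 = 104976 ≡ 493 (mod 641)
235^64 ≡ 493^2 = 243049 ≡ 110 (mod 641)
235^94 = 235^64 * 235^16 * 235^8 * 235^4 * 235^2 ≡ 110 * 324 * 623 * 186 * 99 (mod 641).
Accumulate the product:
110 * 324 = 35640 ≡ 385
385 * 623 = 239855 ≡ 121
121 * 186 = 22506 ≡ 71
71 * 99 = 7029 ≡ 619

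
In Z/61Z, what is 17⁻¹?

18

Apply the Euclidean algorithm and back-substitute:
61 = 3×17 + 10
17 = 1×10 + 7
10 = 1×7 + 3
7 = 2×3 + 1
3 = 3×1 + 0
gcd(17, 61) = 1, so the inverse exists.
Back-substitute for 1:
1 = 1×7 − 2×3
  = −2×10 + 3×7
  = 3×17 − 5×10
  = −5×61 + 18×17
So 17⁻¹ ≡ 18 (mod 61).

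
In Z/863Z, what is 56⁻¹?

Run the extended Euclidean algorithm:
863 = 15·56 + 23
56 = 2·23 + 10
23 = 2·10 + 3
10 = 3·3 + 1
3 = 3·1 + 0
gcd(56, 863) = 1, so the inverse exists.
Back-substitute for 1:
1 = 1·10 − 3·3
  = −3·23 + 7·10
  = 7·56 − 17·23
  = −17·863 + 262·56
So 56⁻¹ ≡ 262 (mod 863).

262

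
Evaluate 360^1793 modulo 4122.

360^1 ≡ 360 (mod 4122)
360^2 ≡ 360^2 = 129600 ≡ 1818 (mod 4122)
360^4 ≡ 1818^2 = 3305124 ≡ 3402 (mod 4122)
360^8 ≡ 3402^2 = 11573604 ≡ 3150 (mod 4122)
360^16 ≡ 3150^2 = 9922500 ≡ 846 (mod 4122)
360^32 ≡ 846^2 = 715716 ≡ 2610 (mod 4122)
360^64 ≡ 2610^2 = 6812100 ≡ 2556 (mod 4122)
360^128 ≡ 2556^2 = 6533136 ≡ 3888 (mod 4122)
360^256 ≡ 3888^2 = 15116544 ≡ 1170 (mod 4122)
360^512 ≡ 1170^2 = 1368900 ≡ 396 (mod 4122)
360^1024 ≡ 396^2 = 156816 ≡ 180 (mod 4122)
360^1793 = 360^1024 * 360^512 * 360^256 * 360^1 ≡ 180 * 396 * 1170 * 360 (mod 4122).
Accumulate the product:
180 * 396 = 71280 ≡ 1206
1206 * 1170 = 1411020 ≡ 1296
1296 * 360 = 466560 ≡ 774

774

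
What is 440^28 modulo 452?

Using repeated squaring:
28 in binary is 11100, i.e. 28 = 16 + 8 + 4.
440^1 ≡ 440 (mod 452)
440^2 ≡ 440^2 = 193600 ≡ 144 (mod 452)
440^4 ≡ 144^2 = 20736 ≡ 396 (mod 452)
440^8 ≡ 396^2 = 156816 ≡ 424 (mod 452)
440^16 ≡ 424^2 = 179776 ≡ 332 (mod 452)
440^28 = 440^16 * 440^8 * 440^4 ≡ 332 * 424 * 396 (mod 452).
Accumulate the product:
332 * 424 = 140768 ≡ 196
196 * 396 = 77616 ≡ 324

324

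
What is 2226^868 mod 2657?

397

2226^1 ≡ 2226 (mod 2657)
2226^2 ≡ 2226^2 = 4955076 ≡ 2428 (mod 2657)
2226^4 ≡ 2428^2 = 5895184 ≡ 1958 (mod 2657)
2226^8 ≡ 1958^2 = 3833764 ≡ 2370 (mod 2657)
2226^16 ≡ 2370^2 = 5616900 ≡ 2 (mod 2657)
2226^32 ≡ 2^2 = 4 (mod 2657)
2226^64 ≡ 4^2 = 16 (mod 2657)
2226^128 ≡ 16^2 = 256 (mod 2657)
2226^256 ≡ 256^2 = 65536 ≡ 1768 (mod 2657)
2226^512 ≡ 1768^2 = 3125824 ≡ 1192 (mod 2657)
2226^868 = 2226^512 · 2226^256 · 2226^64 · 2226^32 · 2226^4 ≡ 1192 · 1768 · 16 · 4 · 1958 (mod 2657).
Accumulate the product:
1192 · 1768 = 2107456 ≡ 455
455 · 16 = 7280 ≡ 1966
1966 · 4 = 7864 ≡ 2550
2550 · 1958 = 4992900 ≡ 397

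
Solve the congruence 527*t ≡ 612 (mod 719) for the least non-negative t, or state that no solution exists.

gcd(527, 719) = 1, so a unique solution mod 719 exists.
527⁻¹ ≡ 176 (mod 719).
t ≡ 176*612 ≡ 581 (mod 719).

581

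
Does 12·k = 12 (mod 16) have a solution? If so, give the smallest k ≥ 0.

gcd(12, 16) = 4, and 4 | 12, so solutions exist.
Divide through by 4: 3·k = 3 (mod 4).
3⁻¹ ≡ 3 (mod 4).
k ≡ 3·3 ≡ 1 (mod 4).
The smallest non-negative solution is k = 1.

1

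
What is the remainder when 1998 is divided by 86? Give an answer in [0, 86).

1998 = 23×86 + 20, so 1998 ≡ 20 (mod 86).

20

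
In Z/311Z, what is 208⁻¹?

311 = 1·208 + 103
208 = 2·103 + 2
103 = 51·2 + 1
2 = 2·1 + 0
gcd(208, 311) = 1, so the inverse exists.
Bézout: 1 = 103·311 − 154·208.
So 208⁻¹ ≡ −154 ≡ 157 (mod 311).

157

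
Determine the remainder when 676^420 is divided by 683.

Using repeated squaring:
676^1 ≡ 676 (mod 683)
676^2 ≡ 676^2 = 456976 ≡ 49 (mod 683)
676^4 ≡ 49^2 = 2401 ≡ 352 (mod 683)
676^8 ≡ 352^2 = 123904 ≡ 281 (mod 683)
676^16 ≡ 281^2 = 78961 ≡ 416 (mod 683)
676^32 ≡ 416^2 = 173056 ≡ 257 (mod 683)
676^64 ≡ 257^2 = 66049 ≡ 481 (mod 683)
676^128 ≡ 481^2 = 231361 ≡ 507 (mod 683)
676^256 ≡ 507^2 = 257049 ≡ 241 (mod 683)
676^420 = 676^256 · 676^128 · 676^32 · 676^4 ≡ 241 · 507 · 257 · 352 (mod 683).
Accumulate the product:
241 · 507 = 122187 ≡ 613
613 · 257 = 157541 ≡ 451
451 · 352 = 158752 ≡ 296

296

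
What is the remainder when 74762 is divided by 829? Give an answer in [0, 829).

74762 = 90·829 + 152, so 74762 ≡ 152 (mod 829).

152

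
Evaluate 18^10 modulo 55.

Compute successive squares:
10 in binary is 1010, i.e. 10 = 8 + 2.
18^1 ≡ 18 (mod 55)
18^2 ≡ 18^2 = 324 ≡ 49 (mod 55)
18^4 ≡ 49^2 = 2401 ≡ 36 (mod 55)
18^8 ≡ 36^2 = 1296 ≡ 31 (mod 55)
18^10 = 18^8 × 18^2 ≡ 31 × 49 (mod 55).
31 × 49 = 1519 ≡ 34 (mod 55).

34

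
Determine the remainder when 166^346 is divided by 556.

112

346 in binary is 101011010, i.e. 346 = 256 + 64 + 16 + 8 + 2.
166^1 ≡ 166 (mod 556)
166^2 ≡ 166^2 = 27556 ≡ 312 (mod 556)
166^4 ≡ 312^2 = 97344 ≡ 44 (mod 556)
166^8 ≡ 44^2 = 1936 ≡ 268 (mod 556)
166^16 ≡ 268^2 = 71824 ≡ 100 (mod 556)
166^32 ≡ 100^2 = 10000 ≡ 548 (mod 556)
166^64 ≡ 548^2 = 300304 ≡ 64 (mod 556)
166^128 ≡ 64^2 = 4096 ≡ 204 (mod 556)
166^256 ≡ 204^2 = 41616 ≡ 472 (mod 556)
166^346 = 166^256 * 166^64 * 166^16 * 166^8 * 166^2 ≡ 472 * 64 * 100 * 268 * 312 (mod 556).
Accumulate the product:
472 * 64 = 30208 ≡ 184
184 * 100 = 18400 ≡ 52
52 * 268 = 13936 ≡ 36
36 * 312 = 11232 ≡ 112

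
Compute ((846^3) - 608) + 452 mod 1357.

823

(846)^3 ≡ 979 (mod 1357)
979 - 608 = 371
371 + 452 = 823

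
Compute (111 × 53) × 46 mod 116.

106

111 × 53 = 5883 ≡ 83 (mod 116)
83 × 46 = 3818 ≡ 106 (mod 116)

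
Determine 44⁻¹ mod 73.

5

Apply the Euclidean algorithm and back-substitute:
73 = 1·44 + 29
44 = 1·29 + 15
29 = 1·15 + 14
15 = 1·14 + 1
14 = 14·1 + 0
gcd(44, 73) = 1, so the inverse exists.
Back-substitute for 1:
1 = 1·15 − 1·14
  = −1·29 + 2·15
  = 2·44 − 3·29
  = −3·73 + 5·44
So 44⁻¹ ≡ 5 (mod 73).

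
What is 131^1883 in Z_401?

59

1883 in binary is 11101011011, i.e. 1883 = 1024 + 512 + 256 + 64 + 16 + 8 + 2 + 1.
131^1 ≡ 131 (mod 401)
131^2 ≡ 131^2 = 17161 ≡ 319 (mod 401)
131^4 ≡ 319^2 = 101761 ≡ 308 (mod 401)
131^8 ≡ 308^2 = 94864 ≡ 228 (mod 401)
131^16 ≡ 228^2 = 51984 ≡ 255 (mod 401)
131^32 ≡ 255^2 = 65025 ≡ 63 (mod 401)
131^64 ≡ 63^2 = 3969 ≡ 360 (mod 401)
131^128 ≡ 360^2 = 129600 ≡ 77 (mod 401)
131^256 ≡ 77^2 = 5929 ≡ 315 (mod 401)
131^512 ≡ 315^2 = 99225 ≡ 178 (mod 401)
131^1024 ≡ 178^2 = 31684 ≡ 5 (mod 401)
131^1883 = 131^1024 · 131^512 · 131^256 · 131^64 · 131^16 · 131^8 · 131^2 · 131^1 ≡ 5 · 178 · 315 · 360 · 255 · 228 · 319 · 131 (mod 401).
Accumulate the product:
5 · 178 = 890 ≡ 88
88 · 315 = 27720 ≡ 51
51 · 360 = 18360 ≡ 315
315 · 255 = 80325 ≡ 125
125 · 228 = 28500 ≡ 29
29 · 319 = 9251 ≡ 28
28 · 131 = 3668 ≡ 59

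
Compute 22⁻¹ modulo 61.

25

61 = 2×22 + 17
22 = 1×17 + 5
17 = 3×5 + 2
5 = 2×2 + 1
2 = 2×1 + 0
gcd(22, 61) = 1, so the inverse exists.
Bézout: 1 = −9×61 + 25×22.
So 22⁻¹ ≡ 25 (mod 61).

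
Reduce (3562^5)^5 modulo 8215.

(3562)^5 ≡ 5337 (mod 8215)
(5337)^5 ≡ 6442 (mod 8215)

6442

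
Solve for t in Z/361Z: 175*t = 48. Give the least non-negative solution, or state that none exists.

221

gcd(175, 361) = 1, so a unique solution mod 361 exists.
175⁻¹ ≡ 328 (mod 361).
t ≡ 328*48 ≡ 221 (mod 361).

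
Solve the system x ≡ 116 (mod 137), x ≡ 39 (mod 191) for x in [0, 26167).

14364

137⁻¹ mod 191: 137×145 ≡ 1 (mod 191), so 137⁻¹ ≡ 145.
x = 116 + 137×((39 − 116)×145 mod 191) = 116 + 137×104 = 14364.
Check: 14364 mod 137 = 116, 14364 mod 191 = 39. ✓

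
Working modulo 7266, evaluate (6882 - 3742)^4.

6882 - 3742 = 3140
(3140)^4 ≡ 256 (mod 7266)

256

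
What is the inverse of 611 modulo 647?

Run the extended Euclidean algorithm:
647 = 1·611 + 36
611 = 16·36 + 35
36 = 1·35 + 1
35 = 35·1 + 0
gcd(611, 647) = 1, so the inverse exists.
Back-substitute for 1:
1 = 1·36 − 1·35
  = −1·611 + 17·36
  = 17·647 − 18·611
So 611⁻¹ ≡ −18 ≡ 629 (mod 647).

629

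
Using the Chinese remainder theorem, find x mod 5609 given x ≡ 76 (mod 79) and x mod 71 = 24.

79⁻¹ mod 71: 79×9 ≡ 1 (mod 71), so 79⁻¹ ≡ 9.
x = 76 + 79×((24 − 76)×9 mod 71) = 76 + 79×29 = 2367.

2367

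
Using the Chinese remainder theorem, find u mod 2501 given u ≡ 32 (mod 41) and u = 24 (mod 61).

1549

41⁻¹ mod 61: 41·3 ≡ 1 (mod 61), so 41⁻¹ ≡ 3.
u = 32 + 41·((24 − 32)·3 mod 61) = 32 + 41·37 = 1549.
Check: 1549 mod 41 = 32, 1549 mod 61 = 24. ✓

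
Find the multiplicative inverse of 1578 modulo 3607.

By the extended Euclidean algorithm:
3607 = 2*1578 + 451
1578 = 3*451 + 225
451 = 2*225 + 1
225 = 225*1 + 0
gcd(1578, 3607) = 1, so the inverse exists.
Back-substitute for 1:
1 = 1*451 − 2*225
  = −2*1578 + 7*451
  = 7*3607 − 16*1578
So 1578⁻¹ ≡ −16 ≡ 3591 (mod 3607).

3591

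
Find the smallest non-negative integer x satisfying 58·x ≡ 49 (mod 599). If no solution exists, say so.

gcd(58, 599) = 1, so a unique solution mod 599 exists.
58⁻¹ ≡ 31 (mod 599).
x ≡ 31·49 ≡ 321 (mod 599).

321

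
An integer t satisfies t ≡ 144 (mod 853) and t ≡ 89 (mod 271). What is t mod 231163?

853⁻¹ mod 271: 853*61 ≡ 1 (mod 271), so 853⁻¹ ≡ 61.
t = 144 + 853*((89 − 144)*61 mod 271) = 144 + 853*168 = 143448.

143448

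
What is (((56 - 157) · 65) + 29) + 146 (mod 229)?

56 - 157 = -101 ≡ 128 (mod 229)
128 · 65 = 8320 ≡ 76 (mod 229)
76 + 29 = 105
105 + 146 = 251 ≡ 22 (mod 229)

22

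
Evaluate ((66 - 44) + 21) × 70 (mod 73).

17

66 - 44 = 22
22 + 21 = 43
43 × 70 = 3010 ≡ 17 (mod 73)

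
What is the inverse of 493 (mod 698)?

Run the extended Euclidean algorithm:
698 = 1×493 + 205
493 = 2×205 + 83
205 = 2×83 + 39
83 = 2×39 + 5
39 = 7×5 + 4
5 = 1×4 + 1
4 = 4×1 + 0
gcd(493, 698) = 1, so the inverse exists.
Back-substitute for 1:
1 = 1×5 − 1×4
  = −1×39 + 8×5
  = 8×83 − 17×39
  = −17×205 + 42×83
  = 42×493 − 101×205
  = −101×698 + 143×493
So 493⁻¹ ≡ 143 (mod 698).

143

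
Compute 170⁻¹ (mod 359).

By the extended Euclidean algorithm:
359 = 2×170 + 19
170 = 8×19 + 18
19 = 1×18 + 1
18 = 18×1 + 0
gcd(170, 359) = 1, so the inverse exists.
Bézout: 1 = 9×359 − 19×170.
So 170⁻¹ ≡ −19 ≡ 340 (mod 359).

340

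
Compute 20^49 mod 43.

37

By square-and-multiply:
49 in binary is 110001, i.e. 49 = 32 + 16 + 1.
20^1 ≡ 20 (mod 43)
20^2 ≡ 20^2 = 400 ≡ 13 (mod 43)
20^4 ≡ 13^2 = 169 ≡ 40 (mod 43)
20^8 ≡ 40^2 = 1600 ≡ 9 (mod 43)
20^16 ≡ 9^2 = 81 ≡ 38 (mod 43)
20^32 ≡ 38^2 = 1444 ≡ 25 (mod 43)
20^49 = 20^32 * 20^16 * 20^1 ≡ 25 * 38 * 20 (mod 43).
Accumulate the product:
25 * 38 = 950 ≡ 4
4 * 20 = 80 ≡ 37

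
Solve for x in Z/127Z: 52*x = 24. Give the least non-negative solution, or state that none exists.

20

gcd(52, 127) = 1, so a unique solution mod 127 exists.
52⁻¹ ≡ 22 (mod 127).
x ≡ 22*24 ≡ 20 (mod 127).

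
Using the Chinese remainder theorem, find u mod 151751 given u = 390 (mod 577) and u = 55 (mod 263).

26355

577⁻¹ mod 263: 577*98 ≡ 1 (mod 263), so 577⁻¹ ≡ 98.
u = 390 + 577*((55 − 390)*98 mod 263) = 390 + 577*45 = 26355.
Check: 26355 mod 577 = 390, 26355 mod 263 = 55. ✓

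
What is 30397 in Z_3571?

30397 = 8×3571 + 1829, so 30397 ≡ 1829 (mod 3571).

1829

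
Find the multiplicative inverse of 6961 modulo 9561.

9561 = 1·6961 + 2600
6961 = 2·2600 + 1761
2600 = 1·1761 + 839
1761 = 2·839 + 83
839 = 10·83 + 9
83 = 9·9 + 2
9 = 4·2 + 1
2 = 2·1 + 0
gcd(6961, 9561) = 1, so the inverse exists.
Bézout: 1 = 3103·9561 − 4262·6961.
So 6961⁻¹ ≡ −4262 ≡ 5299 (mod 9561).

5299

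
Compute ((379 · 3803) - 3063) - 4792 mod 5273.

379 · 3803 = 1441337 ≡ 1808 (mod 5273)
1808 - 3063 = -1255 ≡ 4018 (mod 5273)
4018 - 4792 = -774 ≡ 4499 (mod 5273)

4499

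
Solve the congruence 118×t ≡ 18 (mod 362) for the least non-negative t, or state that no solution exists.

gcd(118, 362) = 2, and 2 | 18, so solutions exist.
Divide through by 2: 59×t ≡ 9 (mod 181).
59⁻¹ ≡ 135 (mod 181).
t ≡ 135×9 ≡ 129 (mod 181).
The smallest non-negative solution is t = 129.

129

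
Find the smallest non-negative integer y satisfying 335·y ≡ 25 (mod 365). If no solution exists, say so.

60

gcd(335, 365) = 5, and 5 | 25, so solutions exist.
Divide through by 5: 67·y = 5 (mod 73).
67⁻¹ ≡ 12 (mod 73).
y ≡ 12·5 ≡ 60 (mod 73).
The smallest non-negative solution is y = 60.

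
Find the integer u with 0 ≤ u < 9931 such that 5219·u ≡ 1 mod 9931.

By the extended Euclidean algorithm:
9931 = 1×5219 + 4712
5219 = 1×4712 + 507
4712 = 9×507 + 149
507 = 3×149 + 60
149 = 2×60 + 29
60 = 2×29 + 2
29 = 14×2 + 1
2 = 2×1 + 0
gcd(5219, 9931) = 1, so the inverse exists.
Bézout: 1 = 2522×9931 − 4799×5219.
So 5219⁻¹ ≡ −4799 ≡ 5132 (mod 9931).

5132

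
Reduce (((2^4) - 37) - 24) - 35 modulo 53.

26

(2)^4 ≡ 16 (mod 53)
16 - 37 = -21 ≡ 32 (mod 53)
32 - 24 = 8
8 - 35 = -27 ≡ 26 (mod 53)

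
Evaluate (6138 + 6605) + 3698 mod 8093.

6138 + 6605 = 12743 ≡ 4650 (mod 8093)
4650 + 3698 = 8348 ≡ 255 (mod 8093)

255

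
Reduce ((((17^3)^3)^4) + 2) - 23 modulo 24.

4

(17)^3 ≡ 17 (mod 24)
(17)^3 ≡ 17 (mod 24)
(17)^4 ≡ 1 (mod 24)
1 + 2 = 3
3 - 23 = -20 ≡ 4 (mod 24)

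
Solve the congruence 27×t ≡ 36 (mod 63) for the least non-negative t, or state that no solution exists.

6

gcd(27, 63) = 9, and 9 | 36, so solutions exist.
Divide through by 9: 3×t ≡ 4 (mod 7).
3⁻¹ ≡ 5 (mod 7).
t ≡ 5×4 ≡ 6 (mod 7).
The smallest non-negative solution is t = 6.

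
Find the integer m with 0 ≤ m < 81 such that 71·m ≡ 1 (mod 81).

By the extended Euclidean algorithm:
81 = 1×71 + 10
71 = 7×10 + 1
10 = 10×1 + 0
gcd(71, 81) = 1, so the inverse exists.
Bézout: 1 = −7×81 + 8×71.
So 71⁻¹ ≡ 8 (mod 81).

8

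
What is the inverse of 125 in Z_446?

157

Run the extended Euclidean algorithm:
446 = 3·125 + 71
125 = 1·71 + 54
71 = 1·54 + 17
54 = 3·17 + 3
17 = 5·3 + 2
3 = 1·2 + 1
2 = 2·1 + 0
gcd(125, 446) = 1, so the inverse exists.
Back-substitute for 1:
1 = 1·3 − 1·2
  = −1·17 + 6·3
  = 6·54 − 19·17
  = −19·71 + 25·54
  = 25·125 − 44·71
  = −44·446 + 157·125
So 125⁻¹ ≡ 157 (mod 446).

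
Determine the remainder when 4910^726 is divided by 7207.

726 in binary is 1011010110, i.e. 726 = 512 + 128 + 64 + 16 + 4 + 2.
4910^1 ≡ 4910 (mod 7207)
4910^2 ≡ 4910^2 = 24108100 ≡ 685 (mod 7207)
4910^4 ≡ 685^2 = 469225 ≡ 770 (mod 7207)
4910^8 ≡ 770^2 = 592900 ≡ 1926 (mod 7207)
4910^16 ≡ 1926^2 = 3709476 ≡ 5078 (mod 7207)
4910^32 ≡ 5078^2 = 25786084 ≡ 6645 (mod 7207)
4910^64 ≡ 6645^2 = 44156025 ≡ 5943 (mod 7207)
4910^128 ≡ 5943^2 = 35319249 ≡ 4949 (mod 7207)
4910^256 ≡ 4949^2 = 24492601 ≡ 3215 (mod 7207)
4910^512 ≡ 3215^2 = 10336225 ≡ 1387 (mod 7207)
4910^726 = 4910^512 · 4910^128 · 4910^64 · 4910^16 · 4910^4 · 4910^2 ≡ 1387 · 4949 · 5943 · 5078 · 770 · 685 (mod 7207).
Accumulate the product:
1387 · 4949 = 6864263 ≡ 3199
3199 · 5943 = 19011657 ≡ 6798
6798 · 5078 = 34520244 ≡ 5921
5921 · 770 = 4559170 ≡ 4346
4346 · 685 = 2977010 ≡ 519

519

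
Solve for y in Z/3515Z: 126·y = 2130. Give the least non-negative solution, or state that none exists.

gcd(126, 3515) = 1, so a unique solution mod 3515 exists.
126⁻¹ ≡ 2706 (mod 3515).
y ≡ 2706·2130 ≡ 2695 (mod 3515).

2695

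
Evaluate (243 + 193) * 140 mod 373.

241

243 + 193 = 436 ≡ 63 (mod 373)
63 * 140 = 8820 ≡ 241 (mod 373)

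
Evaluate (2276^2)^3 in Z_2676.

(2276)^2 ≡ 2116 (mod 2676)
(2116)^3 ≡ 1852 (mod 2676)

1852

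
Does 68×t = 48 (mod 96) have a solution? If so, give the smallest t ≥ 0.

12

gcd(68, 96) = 4, and 4 | 48, so solutions exist.
Divide through by 4: 17×t mod 24 = 12.
17⁻¹ ≡ 17 (mod 24).
t ≡ 17×12 ≡ 12 (mod 24).
The smallest non-negative solution is t = 12.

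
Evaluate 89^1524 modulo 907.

274

89^1 ≡ 89 (mod 907)
89^2 ≡ 89^2 = 7921 ≡ 665 (mod 907)
89^4 ≡ 665^2 = 442225 ≡ 516 (mod 907)
89^8 ≡ 516^2 = 266256 ≡ 505 (mod 907)
89^16 ≡ 505^2 = 255025 ≡ 158 (mod 907)
89^32 ≡ 158^2 = 24964 ≡ 475 (mod 907)
89^64 ≡ 475^2 = 225625 ≡ 689 (mod 907)
89^128 ≡ 689^2 = 474721 ≡ 360 (mod 907)
89^256 ≡ 360^2 = 129600 ≡ 806 (mod 907)
89^512 ≡ 806^2 = 649636 ≡ 224 (mod 907)
89^1024 ≡ 224^2 = 50176 ≡ 291 (mod 907)
89^1524 = 89^1024 * 89^256 * 89^128 * 89^64 * 89^32 * 89^16 * 89^4 ≡ 291 * 806 * 360 * 689 * 475 * 158 * 516 (mod 907).
Accumulate the product:
291 * 806 = 234546 ≡ 540
540 * 360 = 194400 ≡ 302
302 * 689 = 208078 ≡ 375
375 * 475 = 178125 ≡ 353
353 * 158 = 55774 ≡ 447
447 * 516 = 230652 ≡ 274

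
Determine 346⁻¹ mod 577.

572

Apply the Euclidean algorithm and back-substitute:
577 = 1·346 + 231
346 = 1·231 + 115
231 = 2·115 + 1
115 = 115·1 + 0
gcd(346, 577) = 1, so the inverse exists.
Bézout: 1 = 3·577 − 5·346.
So 346⁻¹ ≡ −5 ≡ 572 (mod 577).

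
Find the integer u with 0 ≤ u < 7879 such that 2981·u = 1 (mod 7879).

6124

By the extended Euclidean algorithm:
7879 = 2*2981 + 1917
2981 = 1*1917 + 1064
1917 = 1*1064 + 853
1064 = 1*853 + 211
853 = 4*211 + 9
211 = 23*9 + 4
9 = 2*4 + 1
4 = 4*1 + 0
gcd(2981, 7879) = 1, so the inverse exists.
Bézout: 1 = 664*7879 − 1755*2981.
So 2981⁻¹ ≡ −1755 ≡ 6124 (mod 7879).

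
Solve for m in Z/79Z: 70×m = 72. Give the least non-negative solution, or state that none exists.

71

gcd(70, 79) = 1, so a unique solution mod 79 exists.
70⁻¹ ≡ 35 (mod 79).
m ≡ 35×72 ≡ 71 (mod 79).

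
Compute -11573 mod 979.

-11573 = -12*979 + 175, so -11573 ≡ 175 (mod 979).

175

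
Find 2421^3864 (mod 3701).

Using repeated squaring:
3864 in binary is 111100011000, i.e. 3864 = 2048 + 1024 + 512 + 256 + 16 + 8.
2421^1 ≡ 2421 (mod 3701)
2421^2 ≡ 2421^2 = 5861241 ≡ 2558 (mod 3701)
2421^4 ≡ 2558^2 = 6543364 ≡ 3697 (mod 3701)
2421^8 ≡ 3697^2 = 13667809 ≡ 16 (mod 3701)
2421^16 ≡ 16^2 = 256 (mod 3701)
2421^32 ≡ 256^2 = 65536 ≡ 2619 (mod 3701)
2421^64 ≡ 2619^2 = 6859161 ≡ 1208 (mod 3701)
2421^128 ≡ 1208^2 = 1459264 ≡ 1070 (mod 3701)
2421^256 ≡ 1070^2 = 1144900 ≡ 1291 (mod 3701)
2421^512 ≡ 1291^2 = 1666681 ≡ 1231 (mod 3701)
2421^1024 ≡ 1231^2 = 1515361 ≡ 1652 (mod 3701)
2421^2048 ≡ 1652^2 = 2729104 ≡ 1467 (mod 3701)
2421^3864 = 2421^2048 × 2421^1024 × 2421^512 × 2421^256 × 2421^16 × 2421^8 ≡ 1467 × 1652 × 1231 × 1291 × 256 × 16 (mod 3701).
Accumulate the product:
1467 × 1652 = 2423484 ≡ 3030
3030 × 1231 = 3729930 ≡ 3023
3023 × 1291 = 3902693 ≡ 1839
1839 × 256 = 470784 ≡ 757
757 × 16 = 12112 ≡ 1009

1009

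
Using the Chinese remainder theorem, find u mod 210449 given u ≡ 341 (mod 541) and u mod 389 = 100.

95016

541⁻¹ mod 389: 541·151 ≡ 1 (mod 389), so 541⁻¹ ≡ 151.
u = 341 + 541·((100 − 341)·151 mod 389) = 341 + 541·175 = 95016.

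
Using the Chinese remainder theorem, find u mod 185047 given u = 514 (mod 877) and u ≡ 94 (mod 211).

56642

877⁻¹ mod 211: 877·32 ≡ 1 (mod 211), so 877⁻¹ ≡ 32.
u = 514 + 877·((94 − 514)·32 mod 211) = 514 + 877·64 = 56642.
Check: 56642 mod 877 = 514, 56642 mod 211 = 94. ✓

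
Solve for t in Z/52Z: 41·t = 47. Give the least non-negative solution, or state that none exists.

gcd(41, 52) = 1, so a unique solution mod 52 exists.
41⁻¹ ≡ 33 (mod 52).
t ≡ 33·47 ≡ 43 (mod 52).

43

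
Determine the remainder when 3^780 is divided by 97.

780 in binary is 1100001100, i.e. 780 = 512 + 256 + 8 + 4.
3^1 ≡ 3 (mod 97)
3^2 ≡ 3^2 = 9 (mod 97)
3^4 ≡ 9^2 = 81 (mod 97)
3^8 ≡ 81^2 = 6561 ≡ 62 (mod 97)
3^16 ≡ 62^2 = 3844 ≡ 61 (mod 97)
3^32 ≡ 61^2 = 3721 ≡ 35 (mod 97)
3^64 ≡ 35^2 = 1225 ≡ 61 (mod 97)
3^128 ≡ 61^2 = 3721 ≡ 35 (mod 97)
3^256 ≡ 35^2 = 1225 ≡ 61 (mod 97)
3^512 ≡ 61^2 = 3721 ≡ 35 (mod 97)
3^780 = 3^512 · 3^256 · 3^8 · 3^4 ≡ 35 · 61 · 62 · 81 (mod 97).
Accumulate the product:
35 · 61 = 2135 ≡ 1
1 · 62 = 62
62 · 81 = 5022 ≡ 75

75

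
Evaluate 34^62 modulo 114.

Compute successive squares:
62 in binary is 111110, i.e. 62 = 32 + 16 + 8 + 4 + 2.
34^1 ≡ 34 (mod 114)
34^2 ≡ 34^2 = 1156 ≡ 16 (mod 114)
34^4 ≡ 16^2 = 256 ≡ 28 (mod 114)
34^8 ≡ 28^2 = 784 ≡ 100 (mod 114)
34^16 ≡ 100^2 = 10000 ≡ 82 (mod 114)
34^32 ≡ 82^2 = 6724 ≡ 112 (mod 114)
34^62 = 34^32 × 34^16 × 34^8 × 34^4 × 34^2 ≡ 112 × 82 × 100 × 28 × 16 (mod 114).
Accumulate the product:
112 × 82 = 9184 ≡ 64
64 × 100 = 6400 ≡ 16
16 × 28 = 448 ≡ 106
106 × 16 = 1696 ≡ 100

100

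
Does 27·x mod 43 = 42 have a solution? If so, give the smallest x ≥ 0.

gcd(27, 43) = 1, so a unique solution mod 43 exists.
27⁻¹ ≡ 8 (mod 43).
x ≡ 8·42 ≡ 35 (mod 43).

35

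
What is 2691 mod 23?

0

2691 = 117×23 + 0, so 2691 ≡ 0 (mod 23).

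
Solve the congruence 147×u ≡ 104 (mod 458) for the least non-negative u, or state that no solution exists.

278

gcd(147, 458) = 1, so a unique solution mod 458 exists.
147⁻¹ ≡ 377 (mod 458).
u ≡ 377×104 ≡ 278 (mod 458).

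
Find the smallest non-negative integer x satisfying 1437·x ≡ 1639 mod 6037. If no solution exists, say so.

gcd(1437, 6037) = 1, so a unique solution mod 6037 exists.
1437⁻¹ ≡ 752 (mod 6037).
x ≡ 752·1639 ≡ 980 (mod 6037).

980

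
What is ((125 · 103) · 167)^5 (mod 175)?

125 · 103 = 12875 ≡ 100 (mod 175)
100 · 167 = 16700 ≡ 75 (mod 175)
(75)^5 ≡ 150 (mod 175)

150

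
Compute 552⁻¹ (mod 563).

307

By the extended Euclidean algorithm:
563 = 1·552 + 11
552 = 50·11 + 2
11 = 5·2 + 1
2 = 2·1 + 0
gcd(552, 563) = 1, so the inverse exists.
Bézout: 1 = 251·563 − 256·552.
So 552⁻¹ ≡ −256 ≡ 307 (mod 563).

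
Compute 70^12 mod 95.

45

By square-and-multiply:
70^1 ≡ 70 (mod 95)
70^2 ≡ 70^2 = 4900 ≡ 55 (mod 95)
70^4 ≡ 55^2 = 3025 ≡ 80 (mod 95)
70^8 ≡ 80^2 = 6400 ≡ 35 (mod 95)
70^12 = 70^8 · 70^4 ≡ 35 · 80 (mod 95).
35 · 80 = 2800 ≡ 45 (mod 95).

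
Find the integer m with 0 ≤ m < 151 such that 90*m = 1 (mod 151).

Run the extended Euclidean algorithm:
151 = 1·90 + 61
90 = 1·61 + 29
61 = 2·29 + 3
29 = 9·3 + 2
3 = 1·2 + 1
2 = 2·1 + 0
gcd(90, 151) = 1, so the inverse exists.
Bézout: 1 = 31·151 − 52·90.
So 90⁻¹ ≡ −52 ≡ 99 (mod 151).

99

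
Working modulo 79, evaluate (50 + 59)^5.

50 + 59 = 109 ≡ 30 (mod 79)
(30)^5 ≡ 74 (mod 79)

74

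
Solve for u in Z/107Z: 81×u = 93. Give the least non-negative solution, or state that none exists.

17

gcd(81, 107) = 1, so a unique solution mod 107 exists.
81⁻¹ ≡ 37 (mod 107).
u ≡ 37×93 ≡ 17 (mod 107).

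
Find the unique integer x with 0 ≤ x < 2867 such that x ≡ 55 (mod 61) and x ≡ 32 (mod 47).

61⁻¹ mod 47: 61·37 ≡ 1 (mod 47), so 61⁻¹ ≡ 37.
x = 55 + 61·((32 − 55)·37 mod 47) = 55 + 61·42 = 2617.

2617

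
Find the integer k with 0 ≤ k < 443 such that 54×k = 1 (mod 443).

443 = 8×54 + 11
54 = 4×11 + 10
11 = 1×10 + 1
10 = 10×1 + 0
gcd(54, 443) = 1, so the inverse exists.
Back-substitute for 1:
1 = 1×11 − 1×10
  = −1×54 + 5×11
  = 5×443 − 41×54
So 54⁻¹ ≡ −41 ≡ 402 (mod 443).

402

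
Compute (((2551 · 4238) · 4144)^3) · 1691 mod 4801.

582

2551 · 4238 = 10811138 ≡ 4087 (mod 4801)
4087 · 4144 = 16936528 ≡ 3401 (mod 4801)
(3401)^3 ≡ 1948 (mod 4801)
1948 · 1691 = 3294068 ≡ 582 (mod 4801)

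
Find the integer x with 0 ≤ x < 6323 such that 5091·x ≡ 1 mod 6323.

4655

6323 = 1*5091 + 1232
5091 = 4*1232 + 163
1232 = 7*163 + 91
163 = 1*91 + 72
91 = 1*72 + 19
72 = 3*19 + 15
19 = 1*15 + 4
15 = 3*4 + 3
4 = 1*3 + 1
3 = 3*1 + 0
gcd(5091, 6323) = 1, so the inverse exists.
Back-substitute for 1:
1 = 1*4 − 1*3
  = −1*15 + 4*4
  = 4*19 − 5*15
  = −5*72 + 19*19
  = 19*91 − 24*72
  = −24*163 + 43*91
  = 43*1232 − 325*163
  = −325*5091 + 1343*1232
  = 1343*6323 − 1668*5091
So 5091⁻¹ ≡ −1668 ≡ 4655 (mod 6323).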